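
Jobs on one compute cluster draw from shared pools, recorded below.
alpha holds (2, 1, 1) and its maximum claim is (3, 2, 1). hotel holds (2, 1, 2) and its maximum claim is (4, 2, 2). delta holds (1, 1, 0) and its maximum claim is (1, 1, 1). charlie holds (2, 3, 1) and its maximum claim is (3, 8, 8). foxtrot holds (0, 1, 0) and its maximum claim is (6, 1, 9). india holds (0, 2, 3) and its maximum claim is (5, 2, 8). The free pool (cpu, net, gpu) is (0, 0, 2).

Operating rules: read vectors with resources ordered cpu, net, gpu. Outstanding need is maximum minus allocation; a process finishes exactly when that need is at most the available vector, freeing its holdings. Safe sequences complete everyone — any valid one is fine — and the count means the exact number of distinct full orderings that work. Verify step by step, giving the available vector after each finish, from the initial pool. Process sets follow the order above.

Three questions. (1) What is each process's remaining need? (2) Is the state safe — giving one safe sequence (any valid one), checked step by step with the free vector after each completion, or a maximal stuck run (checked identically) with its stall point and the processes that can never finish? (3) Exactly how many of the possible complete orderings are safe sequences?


(1) Remaining need (order cpu, net, gpu):
  alpha: (1, 1, 0)
  hotel: (2, 1, 0)
  delta: (0, 0, 1)
  charlie: (1, 5, 7)
  foxtrot: (6, 0, 9)
  india: (5, 0, 5)
(2) The state is SAFE; one workable sequence: delta, alpha, hotel, india, charlie, foxtrot.
Key observation: alpha marks the first exact bind of the order: its need (1, 1, 0) fits the free (1, 1, 2) with zero slack on a requested resource.
Check, step by step:
  pool = (0, 0, 2)
  delta needs (0, 0, 1) <= (0, 0, 2) -> finishes; pool += (1, 1, 0) = (1, 1, 2)
  alpha needs (1, 1, 0) <= (1, 1, 2) -> finishes; pool += (2, 1, 1) = (3, 2, 3)
  hotel needs (2, 1, 0) <= (3, 2, 3) -> finishes; pool += (2, 1, 2) = (5, 3, 5)
  india needs (5, 0, 5) <= (5, 3, 5) -> finishes; pool += (0, 2, 3) = (5, 5, 8)
  charlie needs (1, 5, 7) <= (5, 5, 8) -> finishes; pool += (2, 3, 1) = (7, 8, 9)
  foxtrot needs (6, 0, 9) <= (7, 8, 9) -> finishes; pool += (0, 1, 0) = (7, 9, 9)
(3) The exact count: 1 of the possible complete orderings is a safe sequence.


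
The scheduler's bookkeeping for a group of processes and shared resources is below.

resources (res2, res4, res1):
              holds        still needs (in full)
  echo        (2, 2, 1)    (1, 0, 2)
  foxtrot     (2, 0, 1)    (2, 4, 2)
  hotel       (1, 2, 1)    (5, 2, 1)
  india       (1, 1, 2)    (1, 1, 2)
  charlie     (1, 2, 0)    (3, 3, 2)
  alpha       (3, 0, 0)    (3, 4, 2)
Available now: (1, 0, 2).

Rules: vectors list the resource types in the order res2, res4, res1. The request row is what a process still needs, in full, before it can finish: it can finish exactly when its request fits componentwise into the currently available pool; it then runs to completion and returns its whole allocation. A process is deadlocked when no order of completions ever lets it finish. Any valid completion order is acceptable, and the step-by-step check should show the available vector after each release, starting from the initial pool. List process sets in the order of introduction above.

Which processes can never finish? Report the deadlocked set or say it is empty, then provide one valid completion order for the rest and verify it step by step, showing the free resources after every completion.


Nothing here is deadlocked.
Key observation: beginning at echo, releases accumulate fast enough that every process eventually fits.
A valid finishing order for the others: echo, india, charlie, hotel, foxtrot, alpha. Walking it through:
  pool = (1, 0, 2)
  echo needs (1, 0, 2) <= (1, 0, 2) -> finishes; pool += (2, 2, 1) = (3, 2, 3)
  india needs (1, 1, 2) <= (3, 2, 3) -> finishes; pool += (1, 1, 2) = (4, 3, 5)
  charlie needs (3, 3, 2) <= (4, 3, 5) -> finishes; pool += (1, 2, 0) = (5, 5, 5)
  hotel needs (5, 2, 1) <= (5, 5, 5) -> finishes; pool += (1, 2, 1) = (6, 7, 6)
  foxtrot needs (2, 4, 2) <= (6, 7, 6) -> finishes; pool += (2, 0, 1) = (8, 7, 7)
  alpha needs (3, 4, 2) <= (8, 7, 7) -> finishes; pool += (3, 0, 0) = (11, 7, 7)


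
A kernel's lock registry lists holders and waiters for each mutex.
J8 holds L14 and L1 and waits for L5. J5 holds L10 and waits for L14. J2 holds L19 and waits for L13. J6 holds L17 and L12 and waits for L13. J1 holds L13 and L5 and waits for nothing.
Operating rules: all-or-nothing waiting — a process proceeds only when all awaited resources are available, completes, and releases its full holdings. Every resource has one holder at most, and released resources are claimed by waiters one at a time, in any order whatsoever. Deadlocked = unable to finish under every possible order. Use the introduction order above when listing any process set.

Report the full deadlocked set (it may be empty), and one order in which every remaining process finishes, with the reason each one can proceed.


Nothing here is deadlocked.
Key observation: the wait graph is acyclic; completion cascades from the unblocked processes through everyone else.
A valid finishing order for the others: J1, J8, J6, J5, J2.
Walking it through:
  J1 waits on nothing -> runs at once and releases L13 and L5
  J8 waits on L5 — all released -> runs and releases L14 and L1
  J6 waits on L13 — all released -> runs and releases L17 and L12
  J5 waits on L14 — all released -> runs and releases L10
  J2 waits on L13 — all released -> runs and releases L19


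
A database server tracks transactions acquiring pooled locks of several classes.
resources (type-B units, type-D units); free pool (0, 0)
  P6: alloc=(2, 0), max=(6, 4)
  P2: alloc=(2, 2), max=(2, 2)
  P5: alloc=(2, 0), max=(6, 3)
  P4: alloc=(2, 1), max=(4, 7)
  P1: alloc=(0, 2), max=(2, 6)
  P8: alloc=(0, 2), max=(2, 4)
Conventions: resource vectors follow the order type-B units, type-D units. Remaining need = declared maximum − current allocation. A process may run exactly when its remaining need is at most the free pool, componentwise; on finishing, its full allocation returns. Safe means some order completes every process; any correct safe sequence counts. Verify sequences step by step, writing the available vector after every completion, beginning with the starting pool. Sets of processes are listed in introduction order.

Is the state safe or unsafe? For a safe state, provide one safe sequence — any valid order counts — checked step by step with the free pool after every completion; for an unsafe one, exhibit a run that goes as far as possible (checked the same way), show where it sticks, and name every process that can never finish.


SAFE — a valid safe sequence is P2, P8, P1, P4, P6, P5.
Key observation: at P8 the run first touches a limit — (2, 2) against (2, 2), exact on a resource it actually requests.
Step-by-step check:
  pool = (0, 0)
  run P2 (needs (0, 0), free (0, 0)); after release of (2, 2) the pool is (2, 2)
  run P8 (needs (2, 2), free (2, 2)); after release of (0, 2) the pool is (2, 4)
  run P1 (needs (2, 4), free (2, 4)); after release of (0, 2) the pool is (2, 6)
  run P4 (needs (2, 6), free (2, 6)); after release of (2, 1) the pool is (4, 7)
  run P6 (needs (4, 4), free (4, 7)); after release of (2, 0) the pool is (6, 7)
  run P5 (needs (4, 3), free (6, 7)); after release of (2, 0) the pool is (8, 7)


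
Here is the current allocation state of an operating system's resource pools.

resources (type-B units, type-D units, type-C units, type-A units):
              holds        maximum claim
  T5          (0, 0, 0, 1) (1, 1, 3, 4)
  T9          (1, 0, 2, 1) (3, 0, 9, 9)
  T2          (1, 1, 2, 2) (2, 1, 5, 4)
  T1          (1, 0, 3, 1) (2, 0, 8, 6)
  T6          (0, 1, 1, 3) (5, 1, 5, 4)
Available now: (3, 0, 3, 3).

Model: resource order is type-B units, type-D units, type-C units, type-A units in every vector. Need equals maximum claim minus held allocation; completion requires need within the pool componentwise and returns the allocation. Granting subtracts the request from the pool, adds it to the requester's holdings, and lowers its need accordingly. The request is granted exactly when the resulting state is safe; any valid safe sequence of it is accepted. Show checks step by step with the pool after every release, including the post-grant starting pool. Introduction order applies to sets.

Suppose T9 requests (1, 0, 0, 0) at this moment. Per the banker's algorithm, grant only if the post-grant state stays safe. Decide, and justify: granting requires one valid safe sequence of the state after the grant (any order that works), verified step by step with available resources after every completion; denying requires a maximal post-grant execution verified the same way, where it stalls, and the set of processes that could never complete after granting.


DENY: after the grant no complete ordering would exist.
Key observation: after T2, T1, T5 the pool peaks at (4, 1, 8, 7), and each blocked process is short somewhere: T9 on type-A units; T6 on type-B units.
Pretend the grant happened; the run T2, T1, T5 goes as far as possible. Walking it through:
  pool = (2, 0, 3, 3)
  T2 needs (1, 0, 3, 2) <= (2, 0, 3, 3) -> finishes; pool += (1, 1, 2, 2) = (3, 1, 5, 5)
  T1 needs (1, 0, 5, 5) <= (3, 1, 5, 5) -> finishes; pool += (1, 0, 3, 1) = (4, 1, 8, 6)
  T5 needs (1, 1, 3, 3) <= (4, 1, 8, 6) -> finishes; pool += (0, 0, 0, 1) = (4, 1, 8, 7)
  T9 cannot run: need (1, 0, 7, 8) vs free (4, 1, 8, 7) (insufficient type-A units)
  T6 cannot run: need (5, 0, 4, 1) vs free (4, 1, 8, 7) (insufficient type-B units)
Processes that could never finish after the grant: T9 and T6.


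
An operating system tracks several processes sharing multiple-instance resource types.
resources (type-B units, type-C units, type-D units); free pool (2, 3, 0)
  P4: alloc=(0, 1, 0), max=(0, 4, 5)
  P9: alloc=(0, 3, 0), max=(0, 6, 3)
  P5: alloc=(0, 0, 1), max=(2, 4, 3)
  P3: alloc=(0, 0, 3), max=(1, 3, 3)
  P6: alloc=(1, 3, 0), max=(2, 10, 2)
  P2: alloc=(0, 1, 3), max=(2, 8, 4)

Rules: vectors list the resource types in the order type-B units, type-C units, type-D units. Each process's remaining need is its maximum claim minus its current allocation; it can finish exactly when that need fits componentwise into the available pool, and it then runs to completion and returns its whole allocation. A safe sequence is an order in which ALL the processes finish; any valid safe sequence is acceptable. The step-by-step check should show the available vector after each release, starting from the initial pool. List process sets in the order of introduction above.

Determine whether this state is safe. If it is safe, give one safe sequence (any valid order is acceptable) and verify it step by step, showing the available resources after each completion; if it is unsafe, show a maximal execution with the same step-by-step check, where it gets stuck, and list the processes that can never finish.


UNSAFE.
Key observation: after P3, P9, P5 the pool peaks at (2, 6, 4), and each blocked process is short somewhere: P4 on type-D units; P6 on type-C units; P2 on type-C units.
A maximal execution: P3, P9, P5 — then nothing else fits. Step-by-step check:
  pool = (2, 3, 0)
  P3 needs (1, 3, 0) <= (2, 3, 0) -> finishes; pool += (0, 0, 3) = (2, 3, 3)
  P9 needs (0, 3, 3) <= (2, 3, 3) -> finishes; pool += (0, 3, 0) = (2, 6, 3)
  P5 needs (2, 4, 2) <= (2, 6, 3) -> finishes; pool += (0, 0, 1) = (2, 6, 4)
  P4 cannot run: need (0, 3, 5) vs free (2, 6, 4) (insufficient type-D units)
  P6 cannot run: need (1, 7, 2) vs free (2, 6, 4) (insufficient type-C units)
  P2 cannot run: need (2, 7, 1) vs free (2, 6, 4) (insufficient type-C units)
Processes that can never finish: P4, P6 and P2.


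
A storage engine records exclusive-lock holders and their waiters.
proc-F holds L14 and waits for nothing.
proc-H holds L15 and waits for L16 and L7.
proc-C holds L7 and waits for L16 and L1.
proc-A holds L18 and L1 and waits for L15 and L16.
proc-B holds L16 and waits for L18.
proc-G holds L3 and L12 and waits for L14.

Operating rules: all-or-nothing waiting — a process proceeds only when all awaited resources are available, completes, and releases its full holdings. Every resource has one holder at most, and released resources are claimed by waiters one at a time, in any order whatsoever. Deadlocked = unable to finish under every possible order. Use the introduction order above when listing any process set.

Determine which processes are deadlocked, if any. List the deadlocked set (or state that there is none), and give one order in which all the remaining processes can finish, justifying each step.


The deadlocked set is proc-H, proc-C, proc-A and proc-B.
Key observation: the knot is the closed ring of waits proc-H -> proc-C -> proc-A -> proc-H; proc-B is caught in further circular waits.
The rest can finish in the order proc-F, proc-G.
Step-by-step check:
  run proc-F (it waits on nothing); releases L14
  run proc-G (all its waits — L14 — are resolved); releases L3 and L12


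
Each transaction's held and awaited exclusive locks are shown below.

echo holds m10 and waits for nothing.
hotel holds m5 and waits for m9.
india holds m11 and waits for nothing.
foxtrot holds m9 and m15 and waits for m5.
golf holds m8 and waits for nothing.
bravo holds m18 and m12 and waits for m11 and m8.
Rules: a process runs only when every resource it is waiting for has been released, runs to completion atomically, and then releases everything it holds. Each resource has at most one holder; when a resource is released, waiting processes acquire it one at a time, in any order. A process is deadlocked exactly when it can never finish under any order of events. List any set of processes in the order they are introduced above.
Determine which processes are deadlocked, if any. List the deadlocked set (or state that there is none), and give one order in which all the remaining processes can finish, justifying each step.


Deadlocked set: hotel and foxtrot.
Key observation: the waits loop around hotel -> foxtrot -> hotel with no way out; no other process is dragged down with it.
One completion order for the rest: echo, golf, india, bravo.
Walking it through:
  echo: no waits; runs immediately, freeing m10
  golf: no waits; runs immediately, freeing m8
  india: no waits; runs immediately, freeing m11
  bravo: everything it awaited (m11 and m8) is free; runs, freeing m18 and m12


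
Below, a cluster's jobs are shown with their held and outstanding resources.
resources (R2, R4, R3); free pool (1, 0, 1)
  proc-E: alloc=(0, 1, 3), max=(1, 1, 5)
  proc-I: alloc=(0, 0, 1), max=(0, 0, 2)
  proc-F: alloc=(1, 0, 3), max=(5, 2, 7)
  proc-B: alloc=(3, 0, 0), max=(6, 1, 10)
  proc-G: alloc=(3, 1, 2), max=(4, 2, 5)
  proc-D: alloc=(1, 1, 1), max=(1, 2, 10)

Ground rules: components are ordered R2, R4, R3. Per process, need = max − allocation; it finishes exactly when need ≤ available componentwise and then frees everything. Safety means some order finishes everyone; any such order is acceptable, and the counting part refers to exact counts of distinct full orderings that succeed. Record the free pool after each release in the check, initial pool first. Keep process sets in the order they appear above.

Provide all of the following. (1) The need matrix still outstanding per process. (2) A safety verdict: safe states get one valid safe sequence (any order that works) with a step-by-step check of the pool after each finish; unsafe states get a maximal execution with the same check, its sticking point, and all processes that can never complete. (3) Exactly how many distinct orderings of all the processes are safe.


(1) Need matrix, components ordered R2, R4, R3:
  proc-E: (1, 0, 2)
  proc-I: (0, 0, 1)
  proc-F: (4, 2, 4)
  proc-B: (3, 1, 10)
  proc-G: (1, 1, 3)
  proc-D: (0, 1, 9)
(2) SAFE, for example via the order proc-I, proc-E, proc-G, proc-F, proc-D, proc-B.
Key observation: proc-I marks the first exact bind of the order: its need (0, 0, 1) fits the free (1, 0, 1) with zero slack on a requested resource.
Check, step by step:
  pool = (1, 0, 1)
  proc-I needs (0, 0, 1) <= (1, 0, 1) -> finishes; pool += (0, 0, 1) = (1, 0, 2)
  proc-E needs (1, 0, 2) <= (1, 0, 2) -> finishes; pool += (0, 1, 3) = (1, 1, 5)
  proc-G needs (1, 1, 3) <= (1, 1, 5) -> finishes; pool += (3, 1, 2) = (4, 2, 7)
  proc-F needs (4, 2, 4) <= (4, 2, 7) -> finishes; pool += (1, 0, 3) = (5, 2, 10)
  proc-D needs (0, 1, 9) <= (5, 2, 10) -> finishes; pool += (1, 1, 1) = (6, 3, 11)
  proc-B needs (3, 1, 10) <= (6, 3, 11) -> finishes; pool += (3, 0, 0) = (9, 3, 11)
(3) The exact count: 2 of the possible complete orderings are safe sequences.


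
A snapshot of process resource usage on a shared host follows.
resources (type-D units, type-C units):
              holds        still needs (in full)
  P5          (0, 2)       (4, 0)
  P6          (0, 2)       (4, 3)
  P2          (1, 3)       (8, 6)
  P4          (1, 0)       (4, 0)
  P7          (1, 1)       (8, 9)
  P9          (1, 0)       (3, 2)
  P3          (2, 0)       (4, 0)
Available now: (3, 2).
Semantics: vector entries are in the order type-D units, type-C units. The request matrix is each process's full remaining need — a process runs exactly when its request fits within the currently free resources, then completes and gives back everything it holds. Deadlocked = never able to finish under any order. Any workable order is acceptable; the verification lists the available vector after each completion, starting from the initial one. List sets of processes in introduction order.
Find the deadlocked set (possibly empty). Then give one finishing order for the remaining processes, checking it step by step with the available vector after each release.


The deadlocked set is P2 and P7.
Key observation: once P9, P5, P6, P4, P3 finish, the pool peaks at (7, 6) — and every remaining process still needs more type-D units than that.
One completion order for the rest: P9, P5, P6, P4, P3. Check, step by step:
  pool = (3, 2)
  run P9 (needs (3, 2), free (3, 2)); after release of (1, 0) the pool is (4, 2)
  run P5 (needs (4, 0), free (4, 2)); after release of (0, 2) the pool is (4, 4)
  run P6 (needs (4, 3), free (4, 4)); after release of (0, 2) the pool is (4, 6)
  run P4 (needs (4, 0), free (4, 6)); after release of (1, 0) the pool is (5, 6)
  run P3 (needs (4, 0), free (5, 6)); after release of (2, 0) the pool is (7, 6)
None of the blocked processes ever fits:
  P2 cannot run: need (8, 6) vs free (7, 6) (insufficient type-D units)
  P7 cannot run: need (8, 9) vs free (7, 6) (insufficient type-D units and type-C units)


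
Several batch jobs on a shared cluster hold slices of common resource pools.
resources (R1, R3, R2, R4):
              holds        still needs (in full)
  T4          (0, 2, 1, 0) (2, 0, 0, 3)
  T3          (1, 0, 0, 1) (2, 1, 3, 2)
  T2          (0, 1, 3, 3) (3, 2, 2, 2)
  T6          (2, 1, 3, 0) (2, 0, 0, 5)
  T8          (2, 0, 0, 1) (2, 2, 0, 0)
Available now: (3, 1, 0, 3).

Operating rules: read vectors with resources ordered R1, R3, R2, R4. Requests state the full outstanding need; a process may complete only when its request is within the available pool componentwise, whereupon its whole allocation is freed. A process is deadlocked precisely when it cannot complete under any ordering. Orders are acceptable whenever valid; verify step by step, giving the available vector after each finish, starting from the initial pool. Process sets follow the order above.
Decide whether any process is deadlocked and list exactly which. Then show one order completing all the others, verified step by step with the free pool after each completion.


The deadlocked set is T3, T2 and T6.
Key observation: after T4, T8 the pool peaks at (5, 3, 1, 4), and each blocked process is short somewhere: T3 on R2; T2 on R2; T6 on R4.
A valid finishing order for the others: T4, T8. Walking it through:
  pool = (3, 1, 0, 3)
  run T4 (needs (2, 0, 0, 3), free (3, 1, 0, 3)); after release of (0, 2, 1, 0) the pool is (3, 3, 1, 3)
  run T8 (needs (2, 2, 0, 0), free (3, 3, 1, 3)); after release of (2, 0, 0, 1) the pool is (5, 3, 1, 4)
The blocked processes can never fit:
  T3 cannot run: need (2, 1, 3, 2) vs free (5, 3, 1, 4) (insufficient R2)
  T2 cannot run: need (3, 2, 2, 2) vs free (5, 3, 1, 4) (insufficient R2)
  T6 cannot run: need (2, 0, 0, 5) vs free (5, 3, 1, 4) (insufficient R4)


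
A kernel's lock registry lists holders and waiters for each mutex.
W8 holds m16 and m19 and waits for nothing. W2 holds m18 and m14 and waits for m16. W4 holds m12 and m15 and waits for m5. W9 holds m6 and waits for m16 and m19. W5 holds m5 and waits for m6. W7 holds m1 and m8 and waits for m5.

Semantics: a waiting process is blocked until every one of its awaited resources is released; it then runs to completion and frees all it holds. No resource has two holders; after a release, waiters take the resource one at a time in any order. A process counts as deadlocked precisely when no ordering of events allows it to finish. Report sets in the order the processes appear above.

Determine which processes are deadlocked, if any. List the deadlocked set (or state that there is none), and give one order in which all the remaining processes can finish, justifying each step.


Nothing here is deadlocked.
Key observation: no waiting chain loops back on itself — every chain ends at a process that waits on nothing, so everyone eventually runs.
A valid finishing order for the others: W8, W9, W5, W4, W2, W7.
Walking it through:
  W8: no waits; runs immediately, freeing m16 and m19
  W9 waits on m16 and m19 — all released -> runs and releases m6
  W5 waits on m6 — all released -> runs and releases m5
  W4 waits on m5 — all released -> runs and releases m12 and m15
  W2 waits on m16 — all released -> runs and releases m18 and m14
  W7 waits on m5 — all released -> runs and releases m1 and m8


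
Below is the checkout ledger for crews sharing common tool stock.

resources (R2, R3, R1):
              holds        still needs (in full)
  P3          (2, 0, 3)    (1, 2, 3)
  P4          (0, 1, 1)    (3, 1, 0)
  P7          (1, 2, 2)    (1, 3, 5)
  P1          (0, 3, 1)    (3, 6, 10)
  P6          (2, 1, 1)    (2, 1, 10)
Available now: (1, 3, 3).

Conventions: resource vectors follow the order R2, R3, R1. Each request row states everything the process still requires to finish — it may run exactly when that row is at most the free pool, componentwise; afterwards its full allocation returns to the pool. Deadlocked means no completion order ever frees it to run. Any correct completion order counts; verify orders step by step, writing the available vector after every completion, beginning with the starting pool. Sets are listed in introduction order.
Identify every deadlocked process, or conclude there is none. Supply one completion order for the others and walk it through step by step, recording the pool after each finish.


Deadlocked set: P1 and P6.
Key observation: R1 is the bottleneck — with P3, P4, P7 done the pool holds (4, 6, 9), short of every remaining need.
The rest can finish in the order P3, P4, P7. Walking it through:
  pool = (1, 3, 3)
  run P3 (needs (1, 2, 3), free (1, 3, 3)); after release of (2, 0, 3) the pool is (3, 3, 6)
  run P4 (needs (3, 1, 0), free (3, 3, 6)); after release of (0, 1, 1) the pool is (3, 4, 7)
  run P7 (needs (1, 3, 5), free (3, 4, 7)); after release of (1, 2, 2) the pool is (4, 6, 9)
The blocked processes can never fit:
  P1 cannot run: need (3, 6, 10) vs free (4, 6, 9) (insufficient R1)
  P6 cannot run: need (2, 1, 10) vs free (4, 6, 9) (insufficient R1)


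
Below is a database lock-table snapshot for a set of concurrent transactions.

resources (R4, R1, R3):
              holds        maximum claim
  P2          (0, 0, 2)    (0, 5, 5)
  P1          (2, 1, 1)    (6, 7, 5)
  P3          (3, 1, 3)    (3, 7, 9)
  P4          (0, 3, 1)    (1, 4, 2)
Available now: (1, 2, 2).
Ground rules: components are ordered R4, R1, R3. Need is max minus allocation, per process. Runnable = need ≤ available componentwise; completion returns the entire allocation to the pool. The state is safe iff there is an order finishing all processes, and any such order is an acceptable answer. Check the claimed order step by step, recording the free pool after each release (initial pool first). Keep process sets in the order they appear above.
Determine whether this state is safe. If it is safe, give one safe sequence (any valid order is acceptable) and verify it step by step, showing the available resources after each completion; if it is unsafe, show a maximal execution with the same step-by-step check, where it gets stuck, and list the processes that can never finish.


UNSAFE.
Key observation: R1 is the bottleneck — with P4, P2 done the pool holds (1, 5, 5), short of every remaining need.
A maximal execution: P4, P2 — then nothing else fits. Verifying each step:
  pool = (1, 2, 2)
  P4 needs (1, 1, 1) <= (1, 2, 2) -> finishes; pool += (0, 3, 1) = (1, 5, 3)
  P2 needs (0, 5, 3) <= (1, 5, 3) -> finishes; pool += (0, 0, 2) = (1, 5, 5)
  blocked: P1 wants (4, 6, 4), pool (1, 5, 5) — not enough R4 and R1
  blocked: P3 wants (0, 6, 6), pool (1, 5, 5) — not enough R1 and R3
Processes that can never finish: P1 and P3.


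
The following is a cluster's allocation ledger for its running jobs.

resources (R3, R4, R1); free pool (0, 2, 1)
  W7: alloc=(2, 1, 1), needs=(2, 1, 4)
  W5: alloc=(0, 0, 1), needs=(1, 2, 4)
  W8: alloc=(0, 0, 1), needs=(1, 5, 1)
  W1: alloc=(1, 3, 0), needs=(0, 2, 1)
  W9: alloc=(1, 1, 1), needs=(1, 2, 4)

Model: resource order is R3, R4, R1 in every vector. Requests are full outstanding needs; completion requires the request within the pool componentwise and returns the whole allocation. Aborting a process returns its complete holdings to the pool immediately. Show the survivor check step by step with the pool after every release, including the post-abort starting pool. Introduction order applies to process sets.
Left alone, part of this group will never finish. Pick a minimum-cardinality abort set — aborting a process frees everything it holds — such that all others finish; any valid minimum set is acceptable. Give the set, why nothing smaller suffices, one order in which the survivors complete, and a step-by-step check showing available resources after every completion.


Minimum abort set: W7 and W5.
Key observation: W9 was stuck for good until W7 and W5 gave back (2, 1, 2); in the order shown it finishes at step 3.
Minimality, checking each single-abort alternative: W7 alone leaves W5 blocked (short on R1); W5 alone leaves W7 blocked (short on R3 and R1); W8 alone leaves W7 blocked (short on R3 and R1); W1 alone leaves W7 blocked (short on R3 and R1); W9 alone leaves W7 blocked (short on R1).
One survivor order: W1, W8, W9. Check, step by step (post-abort pool first):
  pool = (2, 3, 3)
  W1: need (0, 2, 1) fits (2, 3, 3); releases (1, 3, 0), pool now (3, 6, 3)
  W8: need (1, 5, 1) fits (3, 6, 3); releases (0, 0, 1), pool now (3, 6, 4)
  W9: need (1, 2, 4) fits (3, 6, 4); releases (1, 1, 1), pool now (4, 7, 5)


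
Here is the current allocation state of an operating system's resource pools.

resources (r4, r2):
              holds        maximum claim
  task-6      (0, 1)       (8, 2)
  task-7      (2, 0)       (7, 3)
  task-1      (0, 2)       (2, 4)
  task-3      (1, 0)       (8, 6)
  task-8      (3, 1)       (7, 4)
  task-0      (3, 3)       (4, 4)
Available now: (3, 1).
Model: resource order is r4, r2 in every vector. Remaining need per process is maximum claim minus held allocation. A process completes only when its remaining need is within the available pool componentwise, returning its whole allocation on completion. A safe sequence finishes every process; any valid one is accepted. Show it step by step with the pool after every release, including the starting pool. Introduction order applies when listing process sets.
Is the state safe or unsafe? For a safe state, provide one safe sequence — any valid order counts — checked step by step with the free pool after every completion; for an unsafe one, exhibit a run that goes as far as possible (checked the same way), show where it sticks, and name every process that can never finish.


SAFE — a valid safe sequence is task-0, task-7, task-8, task-1, task-6, task-3.
Key observation: the first exact fit in this order is task-0 — it needs (1, 1) with (3, 1) free, meeting a requested resource to the last unit.
Verifying each step:
  pool = (3, 1)
  task-0: need (1, 1) fits (3, 1); releases (3, 3), pool now (6, 4)
  task-7: need (5, 3) fits (6, 4); releases (2, 0), pool now (8, 4)
  task-8: need (4, 3) fits (8, 4); releases (3, 1), pool now (11, 5)
  task-1: need (2, 2) fits (11, 5); releases (0, 2), pool now (11, 7)
  task-6: need (8, 1) fits (11, 7); releases (0, 1), pool now (11, 8)
  task-3: need (7, 6) fits (11, 8); releases (1, 0), pool now (12, 8)


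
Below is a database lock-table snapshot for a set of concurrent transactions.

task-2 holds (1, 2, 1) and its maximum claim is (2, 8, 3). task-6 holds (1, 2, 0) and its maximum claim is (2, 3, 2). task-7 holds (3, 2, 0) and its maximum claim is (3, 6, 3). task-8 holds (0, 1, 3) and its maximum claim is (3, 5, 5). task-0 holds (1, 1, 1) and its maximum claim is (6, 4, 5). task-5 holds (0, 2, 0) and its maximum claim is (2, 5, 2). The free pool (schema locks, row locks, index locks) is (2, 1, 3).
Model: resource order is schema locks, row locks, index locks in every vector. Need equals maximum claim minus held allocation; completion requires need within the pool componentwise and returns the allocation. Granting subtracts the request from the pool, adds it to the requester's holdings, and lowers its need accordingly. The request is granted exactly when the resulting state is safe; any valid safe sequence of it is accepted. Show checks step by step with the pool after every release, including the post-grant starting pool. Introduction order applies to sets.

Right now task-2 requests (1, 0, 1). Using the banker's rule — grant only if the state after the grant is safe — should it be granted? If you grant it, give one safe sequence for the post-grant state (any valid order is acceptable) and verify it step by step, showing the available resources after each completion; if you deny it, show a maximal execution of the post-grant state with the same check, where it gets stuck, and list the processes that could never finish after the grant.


DENY — the pretend-granted state is unsafe.
Key observation: after task-6, task-5 the pool peaks at (2, 5, 2), and each blocked process is short somewhere: task-2 on row locks; task-7 on index locks; task-8 on schema locks; task-0 on schema locks, index locks.
Pretend the grant happened; the run task-6, task-5 goes as far as possible. Step-by-step check:
  pool = (1, 1, 2)
  task-6: need (1, 1, 2) fits (1, 1, 2); releases (1, 2, 0), pool now (2, 3, 2)
  task-5: need (2, 3, 2) fits (2, 3, 2); releases (0, 2, 0), pool now (2, 5, 2)
  task-2 cannot run: need (0, 6, 1) vs free (2, 5, 2) (insufficient row locks)
  task-7 cannot run: need (0, 4, 3) vs free (2, 5, 2) (insufficient index locks)
  task-8 cannot run: need (3, 4, 2) vs free (2, 5, 2) (insufficient schema locks)
  task-0 cannot run: need (5, 3, 4) vs free (2, 5, 2) (insufficient schema locks and index locks)
Post-grant, the permanently blocked set is task-2, task-7, task-8 and task-0.


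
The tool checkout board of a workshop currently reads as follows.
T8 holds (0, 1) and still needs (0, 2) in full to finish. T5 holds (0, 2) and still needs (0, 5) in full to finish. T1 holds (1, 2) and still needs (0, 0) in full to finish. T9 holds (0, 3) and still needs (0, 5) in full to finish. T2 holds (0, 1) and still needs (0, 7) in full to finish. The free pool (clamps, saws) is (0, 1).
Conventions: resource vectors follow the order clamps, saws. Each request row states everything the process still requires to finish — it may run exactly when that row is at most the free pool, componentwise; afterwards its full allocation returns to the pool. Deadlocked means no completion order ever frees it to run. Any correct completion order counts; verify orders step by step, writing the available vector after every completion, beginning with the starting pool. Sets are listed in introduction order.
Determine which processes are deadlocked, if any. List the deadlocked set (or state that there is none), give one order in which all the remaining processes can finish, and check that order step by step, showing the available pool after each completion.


Deadlocked: T5, T9 and T2.
Key observation: no order helps: past T1, T8, the free pool tops out at (1, 4), below what each blocked process needs in saws.
The rest can finish in the order T1, T8. Walking it through:
  pool = (0, 1)
  T1: need (0, 0) fits (0, 1); releases (1, 2), pool now (1, 3)
  T8: need (0, 2) fits (1, 3); releases (0, 1), pool now (1, 4)
The blocked processes can never fit:
  T5 cannot run: need (0, 5) vs free (1, 4) (insufficient saws)
  T9 cannot run: need (0, 5) vs free (1, 4) (insufficient saws)
  T2 cannot run: need (0, 7) vs free (1, 4) (insufficient saws)


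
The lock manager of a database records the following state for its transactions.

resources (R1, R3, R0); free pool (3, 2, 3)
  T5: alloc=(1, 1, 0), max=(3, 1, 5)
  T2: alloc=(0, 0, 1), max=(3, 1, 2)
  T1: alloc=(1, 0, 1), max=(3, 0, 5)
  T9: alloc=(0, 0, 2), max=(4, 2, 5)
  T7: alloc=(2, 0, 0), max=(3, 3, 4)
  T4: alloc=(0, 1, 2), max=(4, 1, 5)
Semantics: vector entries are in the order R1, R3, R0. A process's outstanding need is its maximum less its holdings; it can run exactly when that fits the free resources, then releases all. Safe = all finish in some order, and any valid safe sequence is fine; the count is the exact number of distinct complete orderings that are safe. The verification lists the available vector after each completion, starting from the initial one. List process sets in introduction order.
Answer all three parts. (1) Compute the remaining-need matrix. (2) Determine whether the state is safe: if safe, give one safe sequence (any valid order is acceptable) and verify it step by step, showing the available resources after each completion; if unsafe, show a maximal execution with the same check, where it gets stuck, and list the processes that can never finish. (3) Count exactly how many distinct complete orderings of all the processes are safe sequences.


(1) Outstanding need per process (order R1, R3, R0):
  T5: (2, 0, 5)
  T2: (3, 1, 1)
  T1: (2, 0, 4)
  T9: (4, 2, 3)
  T7: (1, 3, 4)
  T4: (4, 0, 3)
(2) The state is SAFE; one workable sequence: T2, T1, T9, T4, T5, T7.
Key observation: T2 marks the first exact bind of the order: its need (3, 1, 1) fits the free (3, 2, 3) with zero slack on a requested resource.
Verifying each step:
  pool = (3, 2, 3)
  T2: need (3, 1, 1) fits (3, 2, 3); releases (0, 0, 1), pool now (3, 2, 4)
  T1: need (2, 0, 4) fits (3, 2, 4); releases (1, 0, 1), pool now (4, 2, 5)
  T9: need (4, 2, 3) fits (4, 2, 5); releases (0, 0, 2), pool now (4, 2, 7)
  T4: need (4, 0, 3) fits (4, 2, 7); releases (0, 1, 2), pool now (4, 3, 9)
  T5: need (2, 0, 5) fits (4, 3, 9); releases (1, 1, 0), pool now (5, 4, 9)
  T7: need (1, 3, 4) fits (5, 4, 9); releases (2, 0, 0), pool now (7, 4, 9)
(3) The exact count: 16 of the possible complete orderings are safe sequences.


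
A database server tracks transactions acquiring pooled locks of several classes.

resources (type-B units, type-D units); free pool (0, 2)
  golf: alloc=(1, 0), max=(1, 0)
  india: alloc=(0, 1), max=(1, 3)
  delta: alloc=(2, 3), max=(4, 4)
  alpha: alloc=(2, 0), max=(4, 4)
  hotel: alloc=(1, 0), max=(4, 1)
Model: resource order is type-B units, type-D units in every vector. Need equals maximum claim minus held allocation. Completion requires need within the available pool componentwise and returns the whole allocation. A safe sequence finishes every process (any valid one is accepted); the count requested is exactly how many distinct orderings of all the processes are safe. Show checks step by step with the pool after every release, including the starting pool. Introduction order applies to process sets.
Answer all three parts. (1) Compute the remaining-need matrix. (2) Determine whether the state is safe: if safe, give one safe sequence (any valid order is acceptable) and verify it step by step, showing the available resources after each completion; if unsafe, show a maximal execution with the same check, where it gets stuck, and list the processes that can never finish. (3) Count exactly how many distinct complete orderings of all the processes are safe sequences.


(1) Need matrix, components ordered type-B units, type-D units:
  golf: (0, 0)
  india: (1, 2)
  delta: (2, 1)
  alpha: (2, 4)
  hotel: (3, 1)
(2) The state is UNSAFE.
Key observation: once golf, india finish, the pool peaks at (1, 3) — and every remaining process still needs more type-B units than that.
The run golf, india cannot be extended any further. Check, step by step:
  pool = (0, 2)
  golf needs (0, 0) <= (0, 2) -> finishes; pool += (1, 0) = (1, 2)
  india needs (1, 2) <= (1, 2) -> finishes; pool += (0, 1) = (1, 3)
  delta still needs (2, 1) but only (1, 3) is free — short on type-B units
  alpha still needs (2, 4) but only (1, 3) is free — short on type-B units and type-D units
  hotel still needs (3, 1) but only (1, 3) is free — short on type-B units
Processes that can never finish: delta, alpha and hotel.
(3) Exactly 0 of the possible complete orderings are safe sequences.


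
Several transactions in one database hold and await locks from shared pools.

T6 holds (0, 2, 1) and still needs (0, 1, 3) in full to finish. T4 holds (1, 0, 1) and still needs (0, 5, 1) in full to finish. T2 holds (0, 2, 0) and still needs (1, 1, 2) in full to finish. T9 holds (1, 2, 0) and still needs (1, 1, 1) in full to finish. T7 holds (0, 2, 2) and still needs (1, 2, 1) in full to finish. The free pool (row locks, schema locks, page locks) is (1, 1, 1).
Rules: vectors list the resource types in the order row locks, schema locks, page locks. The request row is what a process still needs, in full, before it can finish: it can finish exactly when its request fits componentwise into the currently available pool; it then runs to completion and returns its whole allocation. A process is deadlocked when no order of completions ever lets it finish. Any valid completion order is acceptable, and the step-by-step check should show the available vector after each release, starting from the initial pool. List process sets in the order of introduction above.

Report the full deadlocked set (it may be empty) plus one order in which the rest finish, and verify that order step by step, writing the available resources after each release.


Nothing here is deadlocked.
Key observation: the pool covers T9 at once, and every later process fits after earlier releases.
The rest can finish in the order T9, T7, T2, T6, T4. Verifying each step:
  pool = (1, 1, 1)
  T9: need (1, 1, 1) fits (1, 1, 1); releases (1, 2, 0), pool now (2, 3, 1)
  T7: need (1, 2, 1) fits (2, 3, 1); releases (0, 2, 2), pool now (2, 5, 3)
  T2: need (1, 1, 2) fits (2, 5, 3); releases (0, 2, 0), pool now (2, 7, 3)
  T6: need (0, 1, 3) fits (2, 7, 3); releases (0, 2, 1), pool now (2, 9, 4)
  T4: need (0, 5, 1) fits (2, 9, 4); releases (1, 0, 1), pool now (3, 9, 5)


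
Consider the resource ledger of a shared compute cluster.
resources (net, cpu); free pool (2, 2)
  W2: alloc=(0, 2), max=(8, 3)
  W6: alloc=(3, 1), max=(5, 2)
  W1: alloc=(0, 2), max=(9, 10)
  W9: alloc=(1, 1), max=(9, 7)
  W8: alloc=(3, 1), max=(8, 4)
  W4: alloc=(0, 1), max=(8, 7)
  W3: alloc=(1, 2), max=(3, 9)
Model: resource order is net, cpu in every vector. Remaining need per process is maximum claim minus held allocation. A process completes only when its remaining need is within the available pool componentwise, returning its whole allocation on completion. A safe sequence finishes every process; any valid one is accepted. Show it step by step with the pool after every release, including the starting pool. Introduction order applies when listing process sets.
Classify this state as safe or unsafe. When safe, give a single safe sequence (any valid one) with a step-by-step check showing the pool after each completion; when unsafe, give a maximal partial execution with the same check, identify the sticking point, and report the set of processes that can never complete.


SAFE, for example via the order W6, W8, W2, W4, W9, W1, W3.
Key observation: W6 marks the first exact bind of the order: its need (2, 1) fits the free (2, 2) with zero slack on a requested resource.
Verifying each step:
  pool = (2, 2)
  run W6 (needs (2, 1), free (2, 2)); after release of (3, 1) the pool is (5, 3)
  run W8 (needs (5, 3), free (5, 3)); after release of (3, 1) the pool is (8, 4)
  run W2 (needs (8, 1), free (8, 4)); after release of (0, 2) the pool is (8, 6)
  run W4 (needs (8, 6), free (8, 6)); after release of (0, 1) the pool is (8, 7)
  run W9 (needs (8, 6), free (8, 7)); after release of (1, 1) the pool is (9, 8)
  run W1 (needs (9, 8), free (9, 8)); after release of (0, 2) the pool is (9, 10)
  run W3 (needs (2, 7), free (9, 10)); after release of (1, 2) the pool is (10, 12)
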